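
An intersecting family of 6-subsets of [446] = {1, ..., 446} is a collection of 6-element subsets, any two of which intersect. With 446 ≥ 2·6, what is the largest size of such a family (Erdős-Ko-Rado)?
max |F| = C(445, 5) = 142176009339

The Erdős-Ko-Rado theorem states: for n ≥ 2k, an intersecting family of k-subsets of an n-element set has size at most C(n − 1, k − 1), with equality for 'star' families {A ⊆ [n] : |A| = k, i ∈ A} (fix an element i). For n = 446, k = 6: C(445, 5) = 142176009339.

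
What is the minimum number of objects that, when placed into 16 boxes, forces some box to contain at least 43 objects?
n = (43 − 1)·16 + 1 = 673

By the generalised pigeonhole principle, to guarantee some box contains ≥ r objects we need more than (r − 1) · k objects total. Threshold: n = (r − 1) · k + 1. With r = 43 and k = 16: n = 42 · 16 + 1 = 672 + 1 = 673. For n = 672 = 42 · 16, we can put exactly 42 objects in every box, avoiding 43 in any single one — so 673 is tight.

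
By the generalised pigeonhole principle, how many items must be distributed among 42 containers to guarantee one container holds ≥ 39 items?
n = (39 − 1)·42 + 1 = 1597

By the generalised pigeonhole principle, to guarantee some box contains ≥ r objects we need more than (r − 1) · k objects total. Threshold: n = (r − 1) · k + 1. With r = 39 and k = 42: n = 38 · 42 + 1 = 1596 + 1 = 1597. For n = 1596 = 38 · 42, we can put exactly 38 objects in every box, avoiding 39 in any single one — so 1597 is tight.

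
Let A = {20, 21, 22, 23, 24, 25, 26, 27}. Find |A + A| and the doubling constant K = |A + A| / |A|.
K = |A + A| / |A| = 15/8

Enumerate A + A = {a + b : a, b ∈ A}. With |A| = 8, there are |A|^2 = 64 ordered sum pairs; collecting distinct values, A + A = {40, 41, 42, 43, 44, 45, 46, 47, 48, 49, 50, 51, 52, 53, 54}, so |A + A| = 15. Thus K = 15/8. Here |A + A| = 2|A| − 1 = 15, the minimum possible — so K = 15/8 is minimal, which holds iff A is an arithmetic progression.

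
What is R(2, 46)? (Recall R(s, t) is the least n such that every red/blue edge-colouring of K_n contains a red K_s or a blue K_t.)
R(2, 46) = 46

R(2, k) = k for all k ≥ 2: in a 2-colouring of K_k, either some edge is red (a red K_2) or all edges are blue (a blue K_k). And K_{45} coloured all-blue has no blue K_46, so R(2, 46) > 45. Hence R(2, 46) = 46.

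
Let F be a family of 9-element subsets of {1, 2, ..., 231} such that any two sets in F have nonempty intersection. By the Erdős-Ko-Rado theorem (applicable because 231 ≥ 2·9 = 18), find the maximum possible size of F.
max |F| = C(230, 8) = 171730461788700

The Erdős-Ko-Rado theorem states: for n ≥ 2k, an intersecting family of k-subsets of an n-element set has size at most C(n − 1, k − 1), with equality for 'star' families {A ⊆ [n] : |A| = k, i ∈ A} (fix an element i). For n = 231, k = 9: C(230, 8) = 171730461788700.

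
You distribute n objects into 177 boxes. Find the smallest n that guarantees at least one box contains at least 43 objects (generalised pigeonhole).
n = (43 − 1)·177 + 1 = 7435

By the generalised pigeonhole principle, to guarantee some box contains ≥ r objects we need more than (r − 1) · k objects total. Threshold: n = (r − 1) · k + 1. With r = 43 and k = 177: n = 42 · 177 + 1 = 7434 + 1 = 7435. For n = 7434 = 42 · 177, we can put exactly 42 objects in every box, avoiding 43 in any single one — so 7435 is tight.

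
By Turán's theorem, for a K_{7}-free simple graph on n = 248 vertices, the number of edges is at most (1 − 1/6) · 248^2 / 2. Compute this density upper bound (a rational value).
Turán density bound = (5/6) · 248^2/2 = 76880/3 ≈ 25626.6667

Turán's theorem: ex(n, K_{r+1}) is achieved by the complete r-partite Turán graph T(n, r) with parts as balanced as possible, and is at most (1 − 1/r) · n^2/2. For r = 6, n = 248: the density bound is (5/6) · 61504/2 = 76880/3 ≈ 25626.6667. The integer-valued extremum is e(T(248, 6)) = 25626, which is strictly less than the density bound 76880/3 since 6 ∤ 248 (the parts of T(248, 6) cannot all be equal).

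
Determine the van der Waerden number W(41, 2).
W(41, 2) = 41 + 1 = 42

A 2-term AP is any pair of integers, so a monochromatic 2-AP exists iff some colour is used at least twice. With 41 colours, the colouring i ↦ i on {1, ..., 41} uses each colour once, avoiding any monochromatic pair, so W(41, 2) > 41. For {1, ..., 42}, pigeonhole forces two integers of the same colour, which form a monochromatic 2-AP. Hence W(41, 2) = 42.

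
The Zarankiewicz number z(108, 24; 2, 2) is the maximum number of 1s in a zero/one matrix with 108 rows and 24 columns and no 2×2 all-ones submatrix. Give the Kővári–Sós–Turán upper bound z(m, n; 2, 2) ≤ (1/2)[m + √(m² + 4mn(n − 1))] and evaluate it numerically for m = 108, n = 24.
z(108, 24; 2, 2) ≤ (1/2)[108 + √(108² + 4·108·24·23)] = (1/2)[108 + √250128] = 304.064

Kővári–Sós–Turán: let r_1, ..., r_108 be the row sums and z = Σ r_i the total number of 1s. Each pair of columns can share at most one row with both entries 1 (else a 2×2 all-ones block appears), so Σ_i C(r_i, 2) ≤ C(24, 2) = 276. By convexity Σ_i C(r_i, 2) ≥ 108·C(z/108, 2) = z(z − 108)/(2·108), giving z² − 108z − 108·24·23 ≤ 0 and hence z ≤ (1/2)[108 + √(11664 + 4·59616)] = (1/2)[108 + √250128] ≈ (1/2)(108 + 500.128) = 304.064.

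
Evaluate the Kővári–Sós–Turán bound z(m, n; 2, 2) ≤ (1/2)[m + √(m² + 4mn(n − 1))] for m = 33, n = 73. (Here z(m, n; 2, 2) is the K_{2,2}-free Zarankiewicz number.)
z(33, 73; 2, 2) ≤ (1/2)[33 + √(33² + 4·33·73·72)] = (1/2)[33 + √694881] = 433.2976

Kővári–Sós–Turán: let r_1, ..., r_33 be the row sums and z = Σ r_i the total number of 1s. Each pair of columns can share at most one row with both entries 1 (else a 2×2 all-ones block appears), so Σ_i C(r_i, 2) ≤ C(73, 2) = 2628. By convexity Σ_i C(r_i, 2) ≥ 33·C(z/33, 2) = z(z − 33)/(2·33), giving z² − 33z − 33·73·72 ≤ 0 and hence z ≤ (1/2)[33 + √(1089 + 4·173448)] = (1/2)[33 + √694881] ≈ (1/2)(33 + 833.5952) = 433.2976.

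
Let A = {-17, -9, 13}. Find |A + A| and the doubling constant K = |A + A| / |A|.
K = |A + A| / |A| = 6/3 = 2

Enumerate A + A = {a + b : a, b ∈ A}. With |A| = 3, there are |A|^2 = 9 ordered sum pairs; collecting distinct values, A + A = {-34, -26, -18, -4, 4, 26}, so |A + A| = 6. Thus K = 6/3 = 2. For comparison, the minimum possible |A + A| over all 3-element sets is 2·3 − 1 = 5 (so min K = 5/3), attained only by arithmetic progressions.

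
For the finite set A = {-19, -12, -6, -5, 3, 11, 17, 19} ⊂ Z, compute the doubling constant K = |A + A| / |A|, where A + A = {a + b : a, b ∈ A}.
K = |A + A| / |A| = 30/8 = 15/4

Enumerate A + A = {a + b : a, b ∈ A}. With |A| = 8, there are |A|^2 = 64 ordered sum pairs; collecting distinct values, A + A = {-38, -31, -25, -24, -18, -17, -16, -12, -11, -10, -9, -8, -3, -2, -1, 0, 5, 6, 7, 11, 12, 13, 14, 20, 22, 28, 30, 34, 36, 38}, so |A + A| = 30. Thus K = 30/8 = 15/4. For comparison, the minimum possible |A + A| over all 8-element sets is 2·8 − 1 = 15 (so min K = 15/8), attained only by arithmetic progressions.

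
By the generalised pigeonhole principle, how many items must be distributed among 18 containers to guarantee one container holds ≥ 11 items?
n = (11 − 1)·18 + 1 = 181

By the generalised pigeonhole principle, to guarantee some box contains ≥ r objects we need more than (r − 1) · k objects total. Threshold: n = (r − 1) · k + 1. With r = 11 and k = 18: n = 10 · 18 + 1 = 180 + 1 = 181. For n = 180 = 10 · 18, we can put exactly 10 objects in every box, avoiding 11 in any single one — so 181 is tight.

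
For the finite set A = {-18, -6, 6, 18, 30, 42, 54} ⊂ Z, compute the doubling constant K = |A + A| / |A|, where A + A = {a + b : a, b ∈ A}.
K = |A + A| / |A| = 13/7

Enumerate A + A = {a + b : a, b ∈ A}. With |A| = 7, there are |A|^2 = 49 ordered sum pairs; collecting distinct values, A + A = {-36, -24, -12, 0, 12, 24, 36, 48, 60, 72, 84, 96, 108}, so |A + A| = 13. Thus K = 13/7. Here |A + A| = 2|A| − 1 = 13, the minimum possible — so K = 13/7 is minimal, which holds iff A is an arithmetic progression.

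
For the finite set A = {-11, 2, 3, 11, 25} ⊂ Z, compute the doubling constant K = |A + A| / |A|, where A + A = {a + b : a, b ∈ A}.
K = |A + A| / |A| = 14/5

Enumerate A + A = {a + b : a, b ∈ A}. With |A| = 5, there are |A|^2 = 25 ordered sum pairs; collecting distinct values, A + A = {-22, -9, -8, 0, 4, 5, 6, 13, 14, 22, 27, 28, 36, 50}, so |A + A| = 14. Thus K = 14/5. For comparison, the minimum possible |A + A| over all 5-element sets is 2·5 − 1 = 9 (so min K = 9/5), attained only by arithmetic progressions.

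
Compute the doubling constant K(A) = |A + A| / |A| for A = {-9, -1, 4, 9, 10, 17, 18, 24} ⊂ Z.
K = |A + A| / |A| = 30/8 = 15/4

Enumerate A + A = {a + b : a, b ∈ A}. With |A| = 8, there are |A|^2 = 64 ordered sum pairs; collecting distinct values, A + A = {-18, -10, -5, -2, 0, 1, 3, 8, 9, 13, 14, 15, 16, 17, 18, 19, 20, 21, 22, 23, 26, 27, 28, 33, 34, 35, 36, 41, 42, 48}, so |A + A| = 30. Thus K = 30/8 = 15/4. For comparison, the minimum possible |A + A| over all 8-element sets is 2·8 − 1 = 15 (so min K = 15/8), attained only by arithmetic progressions.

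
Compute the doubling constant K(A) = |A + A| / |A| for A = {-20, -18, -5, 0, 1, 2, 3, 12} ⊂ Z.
K = |A + A| / |A| = 31/8

Enumerate A + A = {a + b : a, b ∈ A}. With |A| = 8, there are |A|^2 = 64 ordered sum pairs; collecting distinct values, A + A = {-40, -38, -36, -25, -23, -20, -19, -18, -17, -16, -15, -10, -8, -6, -5, -4, -3, -2, 0, 1, 2, 3, 4, 5, 6, 7, 12, 13, 14, 15, 24}, so |A + A| = 31. Thus K = 31/8. For comparison, the minimum possible |A + A| over all 8-element sets is 2·8 − 1 = 15 (so min K = 15/8), attained only by arithmetic progressions.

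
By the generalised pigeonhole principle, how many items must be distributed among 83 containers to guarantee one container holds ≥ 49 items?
n = (49 − 1)·83 + 1 = 3985

By the generalised pigeonhole principle, to guarantee some box contains ≥ r objects we need more than (r − 1) · k objects total. Threshold: n = (r − 1) · k + 1. With r = 49 and k = 83: n = 48 · 83 + 1 = 3984 + 1 = 3985. For n = 3984 = 48 · 83, we can put exactly 48 objects in every box, avoiding 49 in any single one — so 3985 is tight.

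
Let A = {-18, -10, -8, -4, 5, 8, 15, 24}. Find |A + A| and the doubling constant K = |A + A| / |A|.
K = |A + A| / |A| = 33/8

Enumerate A + A = {a + b : a, b ∈ A}. With |A| = 8, there are |A|^2 = 64 ordered sum pairs; collecting distinct values, A + A = {-36, -28, -26, -22, -20, -18, -16, -14, -13, -12, -10, -8, -5, -3, -2, 0, 1, 4, 5, 6, 7, 10, 11, 13, 14, 16, 20, 23, 29, 30, 32, 39, 48}, so |A + A| = 33. Thus K = 33/8. For comparison, the minimum possible |A + A| over all 8-element sets is 2·8 − 1 = 15 (so min K = 15/8), attained only by arithmetic progressions.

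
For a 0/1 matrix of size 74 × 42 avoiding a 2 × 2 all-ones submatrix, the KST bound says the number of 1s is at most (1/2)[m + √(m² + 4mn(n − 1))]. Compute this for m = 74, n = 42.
z(74, 42; 2, 2) ≤ (1/2)[74 + √(74² + 4·74·42·41)] = (1/2)[74 + √515188] = 395.883

Kővári–Sós–Turán: let r_1, ..., r_74 be the row sums and z = Σ r_i the total number of 1s. Each pair of columns can share at most one row with both entries 1 (else a 2×2 all-ones block appears), so Σ_i C(r_i, 2) ≤ C(42, 2) = 861. By convexity Σ_i C(r_i, 2) ≥ 74·C(z/74, 2) = z(z − 74)/(2·74), giving z² − 74z − 74·42·41 ≤ 0 and hence z ≤ (1/2)[74 + √(5476 + 4·127428)] = (1/2)[74 + √515188] ≈ (1/2)(74 + 717.766) = 395.883.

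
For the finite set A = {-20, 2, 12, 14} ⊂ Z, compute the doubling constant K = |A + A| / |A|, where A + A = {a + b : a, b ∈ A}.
K = |A + A| / |A| = 10/4 = 5/2

Enumerate A + A = {a + b : a, b ∈ A}. With |A| = 4, there are |A|^2 = 16 ordered sum pairs; collecting distinct values, A + A = {-40, -18, -8, -6, 4, 14, 16, 24, 26, 28}, so |A + A| = 10. Thus K = 10/4 = 5/2. For comparison, the minimum possible |A + A| over all 4-element sets is 2·4 − 1 = 7 (so min K = 7/4), attained only by arithmetic progressions.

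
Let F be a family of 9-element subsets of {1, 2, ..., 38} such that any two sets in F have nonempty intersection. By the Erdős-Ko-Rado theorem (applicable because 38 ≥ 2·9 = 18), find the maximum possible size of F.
max |F| = C(37, 8) = 38608020

The Erdős-Ko-Rado theorem states: for n ≥ 2k, an intersecting family of k-subsets of an n-element set has size at most C(n − 1, k − 1), with equality for 'star' families {A ⊆ [n] : |A| = k, i ∈ A} (fix an element i). For n = 38, k = 9: C(37, 8) = 38608020.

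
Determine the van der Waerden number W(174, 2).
W(174, 2) = 174 + 1 = 175

A 2-term AP is any pair of integers, so a monochromatic 2-AP exists iff some colour is used at least twice. With 174 colours, the colouring i ↦ i on {1, ..., 174} uses each colour once, avoiding any monochromatic pair, so W(174, 2) > 174. For {1, ..., 175}, pigeonhole forces two integers of the same colour, which form a monochromatic 2-AP. Hence W(174, 2) = 175.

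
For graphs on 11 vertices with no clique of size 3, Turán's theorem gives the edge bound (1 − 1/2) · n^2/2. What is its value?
Turán density bound = (1/2) · 11^2/2 = 121/4 ≈ 30.25

Turán's theorem: ex(n, K_{r+1}) is achieved by the complete r-partite Turán graph T(n, r) with parts as balanced as possible, and is at most (1 − 1/r) · n^2/2. For r = 2, n = 11: the density bound is (1/2) · 121/2 = 121/4 ≈ 30.25. The integer-valued extremum is e(T(11, 2)) = 30, which is strictly less than the density bound 121/4 since 2 ∤ 11 (the parts of T(11, 2) cannot all be equal).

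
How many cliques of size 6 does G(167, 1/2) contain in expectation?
E[# K_6] = C(167, 6) · (1/2)^C(6, 2) = 27512019711 / 2^15 ≈ 839600.210907

For each 6-subset S of vertices (there are C(167, 6) = 27512019711 such S), let X_S = 1 if S induces a K_6 (all C(6, 2) = 15 edges present). Then P(X_S = 1) = (1/2)^15 = 1/32768. By linearity of expectation, E[# K_6] = C(167, 6) · (1/2)^15 = 27512019711 / 32768 ≈ 839600.210907.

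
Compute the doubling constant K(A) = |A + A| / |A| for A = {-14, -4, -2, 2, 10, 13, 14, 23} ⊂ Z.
K = |A + A| / |A| = 32/8 = 4

Enumerate A + A = {a + b : a, b ∈ A}. With |A| = 8, there are |A|^2 = 64 ordered sum pairs; collecting distinct values, A + A = {-28, -18, -16, -12, -8, -6, -4, -2, -1, 0, 4, 6, 8, 9, 10, 11, 12, 15, 16, 19, 20, 21, 23, 24, 25, 26, 27, 28, 33, 36, 37, 46}, so |A + A| = 32. Thus K = 32/8 = 4. For comparison, the minimum possible |A + A| over all 8-element sets is 2·8 − 1 = 15 (so min K = 15/8), attained only by arithmetic progressions.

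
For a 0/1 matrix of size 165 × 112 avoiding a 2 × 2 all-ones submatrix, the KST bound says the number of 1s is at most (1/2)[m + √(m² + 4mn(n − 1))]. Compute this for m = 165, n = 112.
z(165, 112; 2, 2) ≤ (1/2)[165 + √(165² + 4·165·112·111)] = (1/2)[165 + √8232345] = 1517.1032

Kővári–Sós–Turán: let r_1, ..., r_165 be the row sums and z = Σ r_i the total number of 1s. Each pair of columns can share at most one row with both entries 1 (else a 2×2 all-ones block appears), so Σ_i C(r_i, 2) ≤ C(112, 2) = 6216. By convexity Σ_i C(r_i, 2) ≥ 165·C(z/165, 2) = z(z − 165)/(2·165), giving z² − 165z − 165·112·111 ≤ 0 and hence z ≤ (1/2)[165 + √(27225 + 4·2051280)] = (1/2)[165 + √8232345] ≈ (1/2)(165 + 2869.2063) = 1517.1032.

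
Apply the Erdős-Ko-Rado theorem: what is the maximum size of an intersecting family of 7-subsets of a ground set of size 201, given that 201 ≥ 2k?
max |F| = C(200, 6) = 82408626300

Erdős-Ko-Rado (1961): when n ≥ 2k, max |F| = C(n−1, k−1). The bound is attained by the star {A : i ∈ A} for any fixed i ∈ [n]. Here C(201−1, 7−1) = C(200, 6) = 82408626300.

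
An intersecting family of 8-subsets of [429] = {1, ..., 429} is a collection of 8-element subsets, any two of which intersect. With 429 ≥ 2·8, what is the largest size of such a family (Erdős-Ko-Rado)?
max |F| = C(428, 7) = 496887774778680

Erdős-Ko-Rado (1961): when n ≥ 2k, max |F| = C(n−1, k−1). The bound is attained by the star {A : i ∈ A} for any fixed i ∈ [n]. Here C(429−1, 8−1) = C(428, 7) = 496887774778680.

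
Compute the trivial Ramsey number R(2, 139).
R(2, 139) = 139

R(2, k) = k for all k ≥ 2: in a 2-colouring of K_k, either some edge is red (a red K_2) or all edges are blue (a blue K_k). And K_{138} coloured all-blue has no blue K_139, so R(2, 139) > 138. Hence R(2, 139) = 139.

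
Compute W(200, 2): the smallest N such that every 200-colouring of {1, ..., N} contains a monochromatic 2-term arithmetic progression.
W(200, 2) = 200 + 1 = 201

A 2-term AP is any pair of integers, so a monochromatic 2-AP exists iff some colour is used at least twice. With 200 colours, the colouring i ↦ i on {1, ..., 200} uses each colour once, avoiding any monochromatic pair, so W(200, 2) > 200. For {1, ..., 201}, pigeonhole forces two integers of the same colour, which form a monochromatic 2-AP. Hence W(200, 2) = 201.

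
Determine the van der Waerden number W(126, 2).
W(126, 2) = 126 + 1 = 127

A 2-term AP is any pair of integers, so a monochromatic 2-AP exists iff some colour is used at least twice. With 126 colours, the colouring i ↦ i on {1, ..., 126} uses each colour once, avoiding any monochromatic pair, so W(126, 2) > 126. For {1, ..., 127}, pigeonhole forces two integers of the same colour, which form a monochromatic 2-AP. Hence W(126, 2) = 127.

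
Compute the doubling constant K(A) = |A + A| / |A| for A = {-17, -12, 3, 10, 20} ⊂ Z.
K = |A + A| / |A| = 15/5 = 3

Enumerate A + A = {a + b : a, b ∈ A}. With |A| = 5, there are |A|^2 = 25 ordered sum pairs; collecting distinct values, A + A = {-34, -29, -24, -14, -9, -7, -2, 3, 6, 8, 13, 20, 23, 30, 40}, so |A + A| = 15. Thus K = 15/5 = 3. For comparison, the minimum possible |A + A| over all 5-element sets is 2·5 − 1 = 9 (so min K = 9/5), attained only by arithmetic progressions.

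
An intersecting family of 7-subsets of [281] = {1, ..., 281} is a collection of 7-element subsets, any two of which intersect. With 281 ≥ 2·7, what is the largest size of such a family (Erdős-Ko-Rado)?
max |F| = C(280, 6) = 634155960900

Erdős-Ko-Rado (1961): when n ≥ 2k, max |F| = C(n−1, k−1). The bound is attained by the star {A : i ∈ A} for any fixed i ∈ [n]. Here C(281−1, 7−1) = C(280, 6) = 634155960900.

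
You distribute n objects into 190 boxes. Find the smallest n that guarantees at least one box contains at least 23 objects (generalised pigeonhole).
n = (23 − 1)·190 + 1 = 4181

By the generalised pigeonhole principle, to guarantee some box contains ≥ r objects we need more than (r − 1) · k objects total. Threshold: n = (r − 1) · k + 1. With r = 23 and k = 190: n = 22 · 190 + 1 = 4180 + 1 = 4181. For n = 4180 = 22 · 190, we can put exactly 22 objects in every box, avoiding 23 in any single one — so 4181 is tight.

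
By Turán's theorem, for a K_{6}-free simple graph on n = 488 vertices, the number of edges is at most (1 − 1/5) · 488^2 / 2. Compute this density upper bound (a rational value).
Turán density bound = (4/5) · 488^2/2 = 476288/5 ≈ 95257.6

Turán's theorem: ex(n, K_{r+1}) is achieved by the complete r-partite Turán graph T(n, r) with parts as balanced as possible, and is at most (1 − 1/r) · n^2/2. For r = 5, n = 488: the density bound is (4/5) · 238144/2 = 476288/5 ≈ 95257.6. The integer-valued extremum is e(T(488, 5)) = 95257, which is strictly less than the density bound 476288/5 since 5 ∤ 488 (the parts of T(488, 5) cannot all be equal).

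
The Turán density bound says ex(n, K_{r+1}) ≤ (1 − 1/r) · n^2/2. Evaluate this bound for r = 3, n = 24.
Turán density bound = (2/3) · 24^2/2 = 192

Turán's theorem: ex(n, K_{r+1}) is achieved by the complete r-partite Turán graph T(n, r) with parts as balanced as possible, and is at most (1 − 1/r) · n^2/2. For r = 3, n = 24: the density bound is (2/3) · 576/2 = 192. Since 3 ∣ 24, the Turán graph T(24, 3) has parts of equal size 8, and its edge count e(T(24, 3)) = 192 attains the density bound exactly.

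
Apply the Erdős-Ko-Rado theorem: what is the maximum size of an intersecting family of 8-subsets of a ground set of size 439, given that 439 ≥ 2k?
max |F| = C(438, 7) = 584739093226896

The Erdős-Ko-Rado theorem states: for n ≥ 2k, an intersecting family of k-subsets of an n-element set has size at most C(n − 1, k − 1), with equality for 'star' families {A ⊆ [n] : |A| = k, i ∈ A} (fix an element i). For n = 439, k = 8: C(438, 7) = 584739093226896.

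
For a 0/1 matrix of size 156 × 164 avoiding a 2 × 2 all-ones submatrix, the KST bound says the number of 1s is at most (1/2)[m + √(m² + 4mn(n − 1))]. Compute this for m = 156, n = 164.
z(156, 164; 2, 2) ≤ (1/2)[156 + √(156² + 4·156·164·163)] = (1/2)[156 + √16705104] = 2121.5939

Kővári–Sós–Turán: let r_1, ..., r_156 be the row sums and z = Σ r_i the total number of 1s. Each pair of columns can share at most one row with both entries 1 (else a 2×2 all-ones block appears), so Σ_i C(r_i, 2) ≤ C(164, 2) = 13366. By convexity Σ_i C(r_i, 2) ≥ 156·C(z/156, 2) = z(z − 156)/(2·156), giving z² − 156z − 156·164·163 ≤ 0 and hence z ≤ (1/2)[156 + √(24336 + 4·4170192)] = (1/2)[156 + √16705104] ≈ (1/2)(156 + 4087.1878) = 2121.5939.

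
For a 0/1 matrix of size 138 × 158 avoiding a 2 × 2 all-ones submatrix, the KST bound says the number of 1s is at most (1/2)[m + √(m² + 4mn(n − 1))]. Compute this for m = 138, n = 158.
z(138, 158; 2, 2) ≤ (1/2)[138 + √(138² + 4·138·158·157)] = (1/2)[138 + √13711956] = 1920.4829

Kővári–Sós–Turán: let r_1, ..., r_138 be the row sums and z = Σ r_i the total number of 1s. Each pair of columns can share at most one row with both entries 1 (else a 2×2 all-ones block appears), so Σ_i C(r_i, 2) ≤ C(158, 2) = 12403. By convexity Σ_i C(r_i, 2) ≥ 138·C(z/138, 2) = z(z − 138)/(2·138), giving z² − 138z − 138·158·157 ≤ 0 and hence z ≤ (1/2)[138 + √(19044 + 4·3423228)] = (1/2)[138 + √13711956] ≈ (1/2)(138 + 3702.9658) = 1920.4829.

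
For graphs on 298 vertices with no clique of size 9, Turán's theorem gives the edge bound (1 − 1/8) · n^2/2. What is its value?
Turán density bound = (7/8) · 298^2/2 = 155407/4 ≈ 38851.75

Turán's theorem: ex(n, K_{r+1}) is achieved by the complete r-partite Turán graph T(n, r) with parts as balanced as possible, and is at most (1 − 1/r) · n^2/2. For r = 8, n = 298: the density bound is (7/8) · 88804/2 = 155407/4 ≈ 38851.75. The integer-valued extremum is e(T(298, 8)) = 38851, which is strictly less than the density bound 155407/4 since 8 ∤ 298 (the parts of T(298, 8) cannot all be equal).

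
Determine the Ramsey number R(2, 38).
R(2, 38) = 38

R(2, k) = k for all k ≥ 2: in a 2-colouring of K_k, either some edge is red (a red K_2) or all edges are blue (a blue K_k). And K_{37} coloured all-blue has no blue K_38, so R(2, 38) > 37. Hence R(2, 38) = 38.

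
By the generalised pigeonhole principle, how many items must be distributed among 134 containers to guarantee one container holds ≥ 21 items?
n = (21 − 1)·134 + 1 = 2681

By the generalised pigeonhole principle, to guarantee some box contains ≥ r objects we need more than (r − 1) · k objects total. Threshold: n = (r − 1) · k + 1. With r = 21 and k = 134: n = 20 · 134 + 1 = 2680 + 1 = 2681. For n = 2680 = 20 · 134, we can put exactly 20 objects in every box, avoiding 21 in any single one — so 2681 is tight.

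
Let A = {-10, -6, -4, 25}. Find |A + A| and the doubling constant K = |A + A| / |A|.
K = |A + A| / |A| = 10/4 = 5/2

Enumerate A + A = {a + b : a, b ∈ A}. With |A| = 4, there are |A|^2 = 16 ordered sum pairs; collecting distinct values, A + A = {-20, -16, -14, -12, -10, -8, 15, 19, 21, 50}, so |A + A| = 10. Thus K = 10/4 = 5/2. For comparison, the minimum possible |A + A| over all 4-element sets is 2·4 − 1 = 7 (so min K = 7/4), attained only by arithmetic progressions.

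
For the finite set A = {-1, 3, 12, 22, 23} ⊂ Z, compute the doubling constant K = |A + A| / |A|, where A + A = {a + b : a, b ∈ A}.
K = |A + A| / |A| = 15/5 = 3

Enumerate A + A = {a + b : a, b ∈ A}. With |A| = 5, there are |A|^2 = 25 ordered sum pairs; collecting distinct values, A + A = {-2, 2, 6, 11, 15, 21, 22, 24, 25, 26, 34, 35, 44, 45, 46}, so |A + A| = 15. Thus K = 15/5 = 3. For comparison, the minimum possible |A + A| over all 5-element sets is 2·5 − 1 = 9 (so min K = 9/5), attained only by arithmetic progressions.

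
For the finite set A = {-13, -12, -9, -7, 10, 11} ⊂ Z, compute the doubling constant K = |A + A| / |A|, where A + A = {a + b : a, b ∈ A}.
K = |A + A| / |A| = 20/6 = 10/3

Enumerate A + A = {a + b : a, b ∈ A}. With |A| = 6, there are |A|^2 = 36 ordered sum pairs; collecting distinct values, A + A = {-26, -25, -24, -22, -21, -20, -19, -18, -16, -14, -3, -2, -1, 1, 2, 3, 4, 20, 21, 22}, so |A + A| = 20. Thus K = 20/6 = 10/3. For comparison, the minimum possible |A + A| over all 6-element sets is 2·6 − 1 = 11 (so min K = 11/6), attained only by arithmetic progressions.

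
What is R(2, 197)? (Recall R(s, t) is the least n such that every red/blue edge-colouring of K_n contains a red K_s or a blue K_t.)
R(2, 197) = 197

R(2, k) = k for all k ≥ 2: in a 2-colouring of K_k, either some edge is red (a red K_2) or all edges are blue (a blue K_k). And K_{196} coloured all-blue has no blue K_197, so R(2, 197) > 196. Hence R(2, 197) = 197.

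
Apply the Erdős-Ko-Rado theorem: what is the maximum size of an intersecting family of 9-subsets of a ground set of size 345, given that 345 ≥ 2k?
max |F| = C(344, 8) = 4480616157184167

Erdős-Ko-Rado (1961): when n ≥ 2k, max |F| = C(n−1, k−1). The bound is attained by the star {A : i ∈ A} for any fixed i ∈ [n]. Here C(345−1, 9−1) = C(344, 8) = 4480616157184167.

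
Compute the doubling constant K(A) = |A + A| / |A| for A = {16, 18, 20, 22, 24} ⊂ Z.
K = |A + A| / |A| = 9/5

Enumerate A + A = {a + b : a, b ∈ A}. With |A| = 5, there are |A|^2 = 25 ordered sum pairs; collecting distinct values, A + A = {32, 34, 36, 38, 40, 42, 44, 46, 48}, so |A + A| = 9. Thus K = 9/5. Here |A + A| = 2|A| − 1 = 9, the minimum possible — so K = 9/5 is minimal, which holds iff A is an arithmetic progression.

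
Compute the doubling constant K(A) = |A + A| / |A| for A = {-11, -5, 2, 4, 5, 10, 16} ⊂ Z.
K = |A + A| / |A| = 25/7

Enumerate A + A = {a + b : a, b ∈ A}. With |A| = 7, there are |A|^2 = 49 ordered sum pairs; collecting distinct values, A + A = {-22, -16, -10, -9, -7, -6, -3, -1, 0, 4, 5, 6, 7, 8, 9, 10, 11, 12, 14, 15, 18, 20, 21, 26, 32}, so |A + A| = 25. Thus K = 25/7. For comparison, the minimum possible |A + A| over all 7-element sets is 2·7 − 1 = 13 (so min K = 13/7), attained only by arithmetic progressions.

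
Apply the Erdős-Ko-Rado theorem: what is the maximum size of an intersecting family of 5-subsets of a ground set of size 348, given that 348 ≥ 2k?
max |F| = C(347, 4) = 593706590

The Erdős-Ko-Rado theorem states: for n ≥ 2k, an intersecting family of k-subsets of an n-element set has size at most C(n − 1, k − 1), with equality for 'star' families {A ⊆ [n] : |A| = k, i ∈ A} (fix an element i). For n = 348, k = 5: C(347, 4) = 593706590.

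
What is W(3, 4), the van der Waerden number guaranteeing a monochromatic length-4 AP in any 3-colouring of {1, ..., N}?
W(3, 4) = 293

W(3, 4) = 293. The lower bound W(3, 4) > 292 comes from an explicit good 3-colouring of [1, 292]; the upper bound W(3, 4) ≤ 293 was verified by exhaustive search over 3-colourings of [1, 293].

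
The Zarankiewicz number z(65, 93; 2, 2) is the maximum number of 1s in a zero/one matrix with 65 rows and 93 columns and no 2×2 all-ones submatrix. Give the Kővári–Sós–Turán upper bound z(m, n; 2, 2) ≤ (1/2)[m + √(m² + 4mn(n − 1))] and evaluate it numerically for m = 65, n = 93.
z(65, 93; 2, 2) ≤ (1/2)[65 + √(65² + 4·65·93·92)] = (1/2)[65 + √2228785] = 778.9558

Kővári–Sós–Turán: let r_1, ..., r_65 be the row sums and z = Σ r_i the total number of 1s. Each pair of columns can share at most one row with both entries 1 (else a 2×2 all-ones block appears), so Σ_i C(r_i, 2) ≤ C(93, 2) = 4278. By convexity Σ_i C(r_i, 2) ≥ 65·C(z/65, 2) = z(z − 65)/(2·65), giving z² − 65z − 65·93·92 ≤ 0 and hence z ≤ (1/2)[65 + √(4225 + 4·556140)] = (1/2)[65 + √2228785] ≈ (1/2)(65 + 1492.9116) = 778.9558.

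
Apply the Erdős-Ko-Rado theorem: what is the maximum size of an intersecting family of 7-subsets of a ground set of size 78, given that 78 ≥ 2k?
max |F| = C(77, 6) = 237093780

The Erdős-Ko-Rado theorem states: for n ≥ 2k, an intersecting family of k-subsets of an n-element set has size at most C(n − 1, k − 1), with equality for 'star' families {A ⊆ [n] : |A| = k, i ∈ A} (fix an element i). For n = 78, k = 7: C(77, 6) = 237093780.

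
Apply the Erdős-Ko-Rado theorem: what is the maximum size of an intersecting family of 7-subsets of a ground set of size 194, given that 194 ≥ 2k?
max |F| = C(193, 6) = 66364016544

The Erdős-Ko-Rado theorem states: for n ≥ 2k, an intersecting family of k-subsets of an n-element set has size at most C(n − 1, k − 1), with equality for 'star' families {A ⊆ [n] : |A| = k, i ∈ A} (fix an element i). For n = 194, k = 7: C(193, 6) = 66364016544.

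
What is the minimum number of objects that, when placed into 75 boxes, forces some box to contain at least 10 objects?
n = (10 − 1)·75 + 1 = 676

By the generalised pigeonhole principle, to guarantee some box contains ≥ r objects we need more than (r − 1) · k objects total. Threshold: n = (r − 1) · k + 1. With r = 10 and k = 75: n = 9 · 75 + 1 = 675 + 1 = 676. For n = 675 = 9 · 75, we can put exactly 9 objects in every box, avoiding 10 in any single one — so 676 is tight.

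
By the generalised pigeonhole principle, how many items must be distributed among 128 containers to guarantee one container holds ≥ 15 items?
n = (15 − 1)·128 + 1 = 1793

By the generalised pigeonhole principle, to guarantee some box contains ≥ r objects we need more than (r − 1) · k objects total. Threshold: n = (r − 1) · k + 1. With r = 15 and k = 128: n = 14 · 128 + 1 = 1792 + 1 = 1793. For n = 1792 = 14 · 128, we can put exactly 14 objects in every box, avoiding 15 in any single one — so 1793 is tight.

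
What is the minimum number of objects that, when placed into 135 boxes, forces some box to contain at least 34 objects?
n = (34 − 1)·135 + 1 = 4456

By the generalised pigeonhole principle, to guarantee some box contains ≥ r objects we need more than (r − 1) · k objects total. Threshold: n = (r − 1) · k + 1. With r = 34 and k = 135: n = 33 · 135 + 1 = 4455 + 1 = 4456. For n = 4455 = 33 · 135, we can put exactly 33 objects in every box, avoiding 34 in any single one — so 4456 is tight.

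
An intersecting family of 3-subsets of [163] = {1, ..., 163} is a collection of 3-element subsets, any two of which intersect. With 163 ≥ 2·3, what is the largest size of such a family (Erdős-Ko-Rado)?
max |F| = C(162, 2) = 13041

The Erdős-Ko-Rado theorem states: for n ≥ 2k, an intersecting family of k-subsets of an n-element set has size at most C(n − 1, k − 1), with equality for 'star' families {A ⊆ [n] : |A| = k, i ∈ A} (fix an element i). For n = 163, k = 3: C(162, 2) = 13041.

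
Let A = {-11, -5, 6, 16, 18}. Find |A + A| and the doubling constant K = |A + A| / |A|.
K = |A + A| / |A| = 15/5 = 3

Enumerate A + A = {a + b : a, b ∈ A}. With |A| = 5, there are |A|^2 = 25 ordered sum pairs; collecting distinct values, A + A = {-22, -16, -10, -5, 1, 5, 7, 11, 12, 13, 22, 24, 32, 34, 36}, so |A + A| = 15. Thus K = 15/5 = 3. For comparison, the minimum possible |A + A| over all 5-element sets is 2·5 − 1 = 9 (so min K = 9/5), attained only by arithmetic progressions.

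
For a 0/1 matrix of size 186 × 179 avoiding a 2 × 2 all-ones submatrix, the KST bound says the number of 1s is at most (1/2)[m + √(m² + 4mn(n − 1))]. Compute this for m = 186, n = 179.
z(186, 179; 2, 2) ≤ (1/2)[186 + √(186² + 4·186·179·178)] = (1/2)[186 + √23739924] = 2529.1816

Kővári–Sós–Turán: let r_1, ..., r_186 be the row sums and z = Σ r_i the total number of 1s. Each pair of columns can share at most one row with both entries 1 (else a 2×2 all-ones block appears), so Σ_i C(r_i, 2) ≤ C(179, 2) = 15931. By convexity Σ_i C(r_i, 2) ≥ 186·C(z/186, 2) = z(z − 186)/(2·186), giving z² − 186z − 186·179·178 ≤ 0 and hence z ≤ (1/2)[186 + √(34596 + 4·5926332)] = (1/2)[186 + √23739924] ≈ (1/2)(186 + 4872.3633) = 2529.1816.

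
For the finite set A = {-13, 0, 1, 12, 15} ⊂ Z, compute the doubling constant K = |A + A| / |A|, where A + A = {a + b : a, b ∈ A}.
K = |A + A| / |A| = 14/5

Enumerate A + A = {a + b : a, b ∈ A}. With |A| = 5, there are |A|^2 = 25 ordered sum pairs; collecting distinct values, A + A = {-26, -13, -12, -1, 0, 1, 2, 12, 13, 15, 16, 24, 27, 30}, so |A + A| = 14. Thus K = 14/5. For comparison, the minimum possible |A + A| over all 5-element sets is 2·5 − 1 = 9 (so min K = 9/5), attained only by arithmetic progressions.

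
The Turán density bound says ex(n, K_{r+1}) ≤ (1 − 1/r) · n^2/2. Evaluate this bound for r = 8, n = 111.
Turán density bound = (7/8) · 111^2/2 = 86247/16 ≈ 5390.4375

Turán's theorem: ex(n, K_{r+1}) is achieved by the complete r-partite Turán graph T(n, r) with parts as balanced as possible, and is at most (1 − 1/r) · n^2/2. For r = 8, n = 111: the density bound is (7/8) · 12321/2 = 86247/16 ≈ 5390.4375. The integer-valued extremum is e(T(111, 8)) = 5390, which is strictly less than the density bound 86247/16 since 8 ∤ 111 (the parts of T(111, 8) cannot all be equal).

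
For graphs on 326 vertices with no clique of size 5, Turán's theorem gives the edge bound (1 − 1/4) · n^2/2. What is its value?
Turán density bound = (3/4) · 326^2/2 = 79707/2 ≈ 39853.5

Turán's theorem: ex(n, K_{r+1}) is achieved by the complete r-partite Turán graph T(n, r) with parts as balanced as possible, and is at most (1 − 1/r) · n^2/2. For r = 4, n = 326: the density bound is (3/4) · 106276/2 = 79707/2 ≈ 39853.5. The integer-valued extremum is e(T(326, 4)) = 39853, which is strictly less than the density bound 79707/2 since 4 ∤ 326 (the parts of T(326, 4) cannot all be equal).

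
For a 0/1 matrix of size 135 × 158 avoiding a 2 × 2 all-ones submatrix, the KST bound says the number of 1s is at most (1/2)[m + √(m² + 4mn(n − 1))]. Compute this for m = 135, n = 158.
z(135, 158; 2, 2) ≤ (1/2)[135 + √(135² + 4·135·158·157)] = (1/2)[135 + √13413465] = 1898.7199

Kővári–Sós–Turán: let r_1, ..., r_135 be the row sums and z = Σ r_i the total number of 1s. Each pair of columns can share at most one row with both entries 1 (else a 2×2 all-ones block appears), so Σ_i C(r_i, 2) ≤ C(158, 2) = 12403. By convexity Σ_i C(r_i, 2) ≥ 135·C(z/135, 2) = z(z − 135)/(2·135), giving z² − 135z − 135·158·157 ≤ 0 and hence z ≤ (1/2)[135 + √(18225 + 4·3348810)] = (1/2)[135 + √13413465] ≈ (1/2)(135 + 3662.4398) = 1898.7199.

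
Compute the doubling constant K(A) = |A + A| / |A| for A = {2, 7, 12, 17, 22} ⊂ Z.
K = |A + A| / |A| = 9/5

Enumerate A + A = {a + b : a, b ∈ A}. With |A| = 5, there are |A|^2 = 25 ordered sum pairs; collecting distinct values, A + A = {4, 9, 14, 19, 24, 29, 34, 39, 44}, so |A + A| = 9. Thus K = 9/5. Here |A + A| = 2|A| − 1 = 9, the minimum possible — so K = 9/5 is minimal, which holds iff A is an arithmetic progression.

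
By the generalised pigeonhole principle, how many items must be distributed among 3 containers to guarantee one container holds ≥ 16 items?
n = (16 − 1)·3 + 1 = 46

By the generalised pigeonhole principle, to guarantee some box contains ≥ r objects we need more than (r − 1) · k objects total. Threshold: n = (r − 1) · k + 1. With r = 16 and k = 3: n = 15 · 3 + 1 = 45 + 1 = 46. For n = 45 = 15 · 3, we can put exactly 15 objects in every box, avoiding 16 in any single one — so 46 is tight.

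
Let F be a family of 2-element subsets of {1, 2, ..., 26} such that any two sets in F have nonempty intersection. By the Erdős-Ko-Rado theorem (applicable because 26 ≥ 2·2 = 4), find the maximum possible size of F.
max |F| = C(25, 1) = 25

The Erdős-Ko-Rado theorem states: for n ≥ 2k, an intersecting family of k-subsets of an n-element set has size at most C(n − 1, k − 1), with equality for 'star' families {A ⊆ [n] : |A| = k, i ∈ A} (fix an element i). For n = 26, k = 2: C(25, 1) = 25.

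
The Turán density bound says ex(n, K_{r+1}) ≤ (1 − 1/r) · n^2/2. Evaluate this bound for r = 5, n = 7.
Turán density bound = (4/5) · 7^2/2 = 98/5 ≈ 19.6

Turán's theorem: ex(n, K_{r+1}) is achieved by the complete r-partite Turán graph T(n, r) with parts as balanced as possible, and is at most (1 − 1/r) · n^2/2. For r = 5, n = 7: the density bound is (4/5) · 49/2 = 98/5 ≈ 19.6. The integer-valued extremum is e(T(7, 5)) = 19, which is strictly less than the density bound 98/5 since 5 ∤ 7 (the parts of T(7, 5) cannot all be equal).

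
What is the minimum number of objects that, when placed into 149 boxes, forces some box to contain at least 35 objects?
n = (35 − 1)·149 + 1 = 5067

By the generalised pigeonhole principle, to guarantee some box contains ≥ r objects we need more than (r − 1) · k objects total. Threshold: n = (r − 1) · k + 1. With r = 35 and k = 149: n = 34 · 149 + 1 = 5066 + 1 = 5067. For n = 5066 = 34 · 149, we can put exactly 34 objects in every box, avoiding 35 in any single one — so 5067 is tight.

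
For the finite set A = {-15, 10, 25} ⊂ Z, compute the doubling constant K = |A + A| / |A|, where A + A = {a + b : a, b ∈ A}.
K = |A + A| / |A| = 6/3 = 2

Enumerate A + A = {a + b : a, b ∈ A}. With |A| = 3, there are |A|^2 = 9 ordered sum pairs; collecting distinct values, A + A = {-30, -5, 10, 20, 35, 50}, so |A + A| = 6. Thus K = 6/3 = 2. For comparison, the minimum possible |A + A| over all 3-element sets is 2·3 − 1 = 5 (so min K = 5/3), attained only by arithmetic progressions.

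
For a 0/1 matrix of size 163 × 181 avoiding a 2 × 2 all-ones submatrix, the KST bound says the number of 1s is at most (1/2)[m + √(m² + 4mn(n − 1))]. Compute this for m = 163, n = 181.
z(163, 181; 2, 2) ≤ (1/2)[163 + √(163² + 4·163·181·180)] = (1/2)[163 + √21268729] = 2387.4016

Kővári–Sós–Turán: let r_1, ..., r_163 be the row sums and z = Σ r_i the total number of 1s. Each pair of columns can share at most one row with both entries 1 (else a 2×2 all-ones block appears), so Σ_i C(r_i, 2) ≤ C(181, 2) = 16290. By convexity Σ_i C(r_i, 2) ≥ 163·C(z/163, 2) = z(z − 163)/(2·163), giving z² − 163z − 163·181·180 ≤ 0 and hence z ≤ (1/2)[163 + √(26569 + 4·5310540)] = (1/2)[163 + √21268729] ≈ (1/2)(163 + 4611.8032) = 2387.4016.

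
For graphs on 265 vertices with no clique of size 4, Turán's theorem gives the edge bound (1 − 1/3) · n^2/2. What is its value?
Turán density bound = (2/3) · 265^2/2 = 70225/3 ≈ 23408.3333

Turán's theorem: ex(n, K_{r+1}) is achieved by the complete r-partite Turán graph T(n, r) with parts as balanced as possible, and is at most (1 − 1/r) · n^2/2. For r = 3, n = 265: the density bound is (2/3) · 70225/2 = 70225/3 ≈ 23408.3333. The integer-valued extremum is e(T(265, 3)) = 23408, which is strictly less than the density bound 70225/3 since 3 ∤ 265 (the parts of T(265, 3) cannot all be equal).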